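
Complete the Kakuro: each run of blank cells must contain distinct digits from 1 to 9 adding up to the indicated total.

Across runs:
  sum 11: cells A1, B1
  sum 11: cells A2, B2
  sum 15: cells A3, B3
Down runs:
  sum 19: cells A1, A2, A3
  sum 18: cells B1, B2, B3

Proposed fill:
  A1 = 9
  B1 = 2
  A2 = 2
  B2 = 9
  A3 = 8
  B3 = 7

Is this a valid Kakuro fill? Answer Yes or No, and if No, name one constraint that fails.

Across: 9+2=11; 2+9=11; 8+7=15. Down: 9+2+8=19; 2+9+7=18. No digit repeats within any run.

Yes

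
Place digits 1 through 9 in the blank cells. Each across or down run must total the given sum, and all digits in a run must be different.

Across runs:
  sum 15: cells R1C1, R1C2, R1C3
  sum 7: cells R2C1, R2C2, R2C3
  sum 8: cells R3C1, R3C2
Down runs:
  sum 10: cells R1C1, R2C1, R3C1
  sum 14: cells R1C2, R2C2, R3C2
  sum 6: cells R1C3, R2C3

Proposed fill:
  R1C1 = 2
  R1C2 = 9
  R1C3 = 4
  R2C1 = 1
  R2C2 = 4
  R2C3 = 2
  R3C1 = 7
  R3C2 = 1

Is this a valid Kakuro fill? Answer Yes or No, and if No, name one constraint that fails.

Across: 2+9+4=15; 1+4+2=7; 7+1=8. Down: 2+1+7=10; 9+4+1=14; 4+2=6. No digit repeats within any run.

Yes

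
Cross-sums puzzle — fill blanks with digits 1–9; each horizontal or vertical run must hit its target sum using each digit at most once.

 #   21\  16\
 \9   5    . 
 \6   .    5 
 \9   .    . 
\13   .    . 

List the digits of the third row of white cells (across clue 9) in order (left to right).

R1C2 = 9 − 5 = 4 completes the 9 across.
R2C1 = 6 − 5 = 1 completes the 6 across.
Given what's placed, R4C2 must be 6 to fit the 13 across and 16 down.
R3C2 = 16 − 15 = 1 completes the 16 down.
R4C1 = 13 − 6 = 7 completes the 13 across.
R3C1 = 9 − 1 = 8 completes the 9 across.

8 1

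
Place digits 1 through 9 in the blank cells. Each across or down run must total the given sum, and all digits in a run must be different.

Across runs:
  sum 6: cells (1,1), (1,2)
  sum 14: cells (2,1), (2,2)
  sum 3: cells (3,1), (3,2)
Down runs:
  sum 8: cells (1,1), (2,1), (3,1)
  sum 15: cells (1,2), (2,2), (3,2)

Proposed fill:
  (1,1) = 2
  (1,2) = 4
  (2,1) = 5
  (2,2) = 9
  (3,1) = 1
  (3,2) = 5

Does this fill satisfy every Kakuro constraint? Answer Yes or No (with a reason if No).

No — the across run (3,1)–(3,2) sums to 6, not 3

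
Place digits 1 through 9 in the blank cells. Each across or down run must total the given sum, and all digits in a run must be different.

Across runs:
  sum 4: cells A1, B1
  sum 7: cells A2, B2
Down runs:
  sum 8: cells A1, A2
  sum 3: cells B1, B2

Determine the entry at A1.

3

4 in 2 cells must be {1,3}; 3 in 2 cells must be {1,2}.
The 4 across and the 3 down share only 1, so B1 = 1.
B2 = 3 − 1 = 2 completes the 3 down.
A1 = 4 − 1 = 3 completes the 4 across.
A2 = 7 − 2 = 5 completes the 7 across.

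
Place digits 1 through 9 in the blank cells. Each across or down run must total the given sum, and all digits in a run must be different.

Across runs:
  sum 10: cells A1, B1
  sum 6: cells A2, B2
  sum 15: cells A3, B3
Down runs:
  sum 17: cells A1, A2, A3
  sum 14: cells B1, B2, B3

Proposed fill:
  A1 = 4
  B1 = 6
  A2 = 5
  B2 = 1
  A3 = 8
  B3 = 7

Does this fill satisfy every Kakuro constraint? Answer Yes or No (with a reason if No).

Across: 4+6=10; 5+1=6; 8+7=15. Down: 4+5+8=17; 6+1+7=14. No digit repeats within any run.

Yes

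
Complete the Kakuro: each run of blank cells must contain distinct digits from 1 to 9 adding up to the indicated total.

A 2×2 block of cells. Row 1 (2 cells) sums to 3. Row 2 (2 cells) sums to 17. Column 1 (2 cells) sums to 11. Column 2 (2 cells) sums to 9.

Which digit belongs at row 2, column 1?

9

3 in 2 cells must be {1,2}; 17 in 2 cells must be {8,9}.
The 3 across and the 11 down share only 2, so (1,1) = 2.
(1,2) = 3 − 2 = 1 completes the 3 across.
(2,1) = 11 − 2 = 9 completes the 11 down.
(2,2) = 17 − 9 = 8 completes the 17 across.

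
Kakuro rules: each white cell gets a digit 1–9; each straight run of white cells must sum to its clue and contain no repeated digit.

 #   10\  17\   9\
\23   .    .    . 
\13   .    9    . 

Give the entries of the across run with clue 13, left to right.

23 in 3 cells must be {6,8,9}; 17 in 2 cells must be {8,9}.
R1C2 = 17 − 9 = 8 completes the 17 down.
R1C3 = 6: the only remaining digit allowed by both the 23 across and the 9 down.
R2C3 = 9 − 6 = 3 completes the 9 down.
R1C1 = 23 − 14 = 9 completes the 23 across.
R2C1 = 13 − 12 = 1 completes the 13 across.

1, 9, 3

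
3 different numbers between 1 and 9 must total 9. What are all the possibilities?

3 distinct digits from 1–9 sum between 6 and 24.

{1,2,6}; {1,3,5}; {2,3,4}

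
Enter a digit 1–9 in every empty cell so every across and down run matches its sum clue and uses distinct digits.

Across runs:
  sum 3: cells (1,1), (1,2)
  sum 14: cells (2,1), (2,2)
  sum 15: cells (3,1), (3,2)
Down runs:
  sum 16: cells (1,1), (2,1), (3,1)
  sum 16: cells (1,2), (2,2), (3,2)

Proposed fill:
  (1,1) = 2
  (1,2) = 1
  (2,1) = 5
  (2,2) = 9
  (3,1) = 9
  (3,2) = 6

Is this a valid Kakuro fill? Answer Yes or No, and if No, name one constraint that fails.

Across: 2+1=3; 5+9=14; 9+6=15. Down: 2+5+9=16; 1+9+6=16. No digit repeats within any run.

Yes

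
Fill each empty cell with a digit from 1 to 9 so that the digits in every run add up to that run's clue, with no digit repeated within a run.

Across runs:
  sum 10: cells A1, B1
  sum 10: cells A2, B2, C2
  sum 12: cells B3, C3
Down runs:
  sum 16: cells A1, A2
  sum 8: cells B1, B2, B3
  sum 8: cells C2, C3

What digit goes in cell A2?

7

16 in 2 cells must be {7,9}.
The 10 across and the 16 down share only 7, so A2 = 7.
A1 = 16 − 7 = 9 completes the 16 down.
B1 = 10 − 9 = 1 completes the 10 across.
B2 = 2: the only remaining digit allowed by both the 10 across and the 8 down.
C2 = 10 − 9 = 1 completes the 10 across.
B3 = 8 − 3 = 5 completes the 8 down.
C3 = 12 − 5 = 7 completes the 12 across.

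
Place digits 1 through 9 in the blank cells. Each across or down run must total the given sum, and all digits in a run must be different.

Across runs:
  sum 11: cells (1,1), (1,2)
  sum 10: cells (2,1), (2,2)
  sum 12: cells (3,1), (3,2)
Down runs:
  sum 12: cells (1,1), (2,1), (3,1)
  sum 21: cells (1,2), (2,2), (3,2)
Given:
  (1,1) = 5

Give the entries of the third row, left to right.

4 8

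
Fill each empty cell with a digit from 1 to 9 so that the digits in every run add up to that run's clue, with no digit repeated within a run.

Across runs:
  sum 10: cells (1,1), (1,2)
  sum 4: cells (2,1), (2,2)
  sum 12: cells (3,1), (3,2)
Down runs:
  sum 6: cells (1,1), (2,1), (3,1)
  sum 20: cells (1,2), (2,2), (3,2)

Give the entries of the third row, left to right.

4 in 2 cells must be {1,3}; 6 in 3 cells must be {1,2,3}.
The 4 across and the 20 down share only 3, so (2,2) = 3.
The 12 across and the 6 down share only 3, so (3,1) = 3.
(3,2) = 12 − 3 = 9 completes the 12 across.
(1,2) = 20 − 12 = 8 completes the 20 down.
(2,1) = 4 − 3 = 1 completes the 4 across.
(1,1) = 10 − 8 = 2 completes the 10 across.

3, 9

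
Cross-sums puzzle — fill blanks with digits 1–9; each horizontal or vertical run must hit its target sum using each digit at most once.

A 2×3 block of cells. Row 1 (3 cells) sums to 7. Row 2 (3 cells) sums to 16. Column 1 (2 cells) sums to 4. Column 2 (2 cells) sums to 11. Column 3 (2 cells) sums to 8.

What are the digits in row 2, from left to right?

3 7 6

7 in 3 cells must be {1,2,4}; 4 in 2 cells must be {1,3}.
The 7 across and the 4 down share only 1, so (1,1) = 1.
Given what's placed, (1,3) must be 2 to fit the 7 across and 8 down.
(2,1) = 4 − 1 = 3 completes the 4 down.
(2,3) = 8 − 2 = 6 completes the 8 down.
(1,2) = 7 − 3 = 4 completes the 7 across.
(2,2) = 16 − 9 = 7 completes the 16 across.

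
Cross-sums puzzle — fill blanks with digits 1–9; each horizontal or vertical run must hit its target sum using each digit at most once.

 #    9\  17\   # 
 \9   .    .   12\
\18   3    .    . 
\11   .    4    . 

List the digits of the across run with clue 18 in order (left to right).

3, 8, 7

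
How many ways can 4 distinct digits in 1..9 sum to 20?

4 distinct digits from 1–9 sum between 10 and 30.

12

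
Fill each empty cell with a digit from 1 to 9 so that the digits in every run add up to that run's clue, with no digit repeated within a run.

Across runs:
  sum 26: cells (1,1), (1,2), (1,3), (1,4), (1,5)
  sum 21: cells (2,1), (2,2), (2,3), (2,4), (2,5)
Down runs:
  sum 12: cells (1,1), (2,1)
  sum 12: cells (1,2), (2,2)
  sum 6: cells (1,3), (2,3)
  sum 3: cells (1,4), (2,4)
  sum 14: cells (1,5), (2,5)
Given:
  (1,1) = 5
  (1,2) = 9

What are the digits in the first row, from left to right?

3 in 2 cells must be {1,2}.
(2,1) = 12 − 5 = 7 completes the 12 down.
(2,2) = 12 − 9 = 3 completes the 12 down.
Nothing is forced directly, so branch on (1,4), whose candidates are 1 or 2. If (1,4) = 1: that forces (1,3) = 4, after which (1,5) would have to be in {7} for the 26 across but in {5,6,8,9} for the 14 down — contradiction. So (1,4) = 2.
(1,3) = 4: the only remaining digit allowed by both the 26 across and the 6 down.
(1,5) = 26 − 20 = 6 completes the 26 across.

5, 9, 4, 2, 6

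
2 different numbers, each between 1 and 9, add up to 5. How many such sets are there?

2

2 distinct digits from 1–9 sum between 3 and 17.
Enumerating: {1,4}, {2,3}.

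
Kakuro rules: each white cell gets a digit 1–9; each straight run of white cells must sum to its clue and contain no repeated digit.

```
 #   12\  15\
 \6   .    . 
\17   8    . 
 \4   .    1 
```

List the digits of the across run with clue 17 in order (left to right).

8 9

17 in 2 cells must be {8,9}; 4 in 2 cells must be {1,3}.
R1C1 = 1: the only remaining digit allowed by both the 6 across and the 12 down.
R1C2 = 6 − 1 = 5 completes the 6 across.
R2C2 = 17 − 8 = 9 completes the 17 across.
R3C1 = 4 − 1 = 3 completes the 4 across.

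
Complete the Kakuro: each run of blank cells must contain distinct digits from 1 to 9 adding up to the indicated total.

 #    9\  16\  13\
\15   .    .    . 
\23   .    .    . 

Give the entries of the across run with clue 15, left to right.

23 in 3 cells must be {6,8,9}; 16 in 2 cells must be {7,9}.
The 23 across and the 16 down share only 9, so R2C2 = 9.
R1C2 = 16 − 9 = 7 completes the 16 down.
Nothing is forced directly, so branch on R2C1, whose candidates are 6 or 8. If R2C1 = 8: then R1C1 would have to be in {2,3,5,6} for the 15 across but in {1} for the 9 down — contradiction. So R2C1 = 6.
R1C1 = 9 − 6 = 3 completes the 9 down.
R1C3 = 15 − 10 = 5 completes the 15 across.
R2C3 = 23 − 15 = 8 completes the 23 across.

3 7 5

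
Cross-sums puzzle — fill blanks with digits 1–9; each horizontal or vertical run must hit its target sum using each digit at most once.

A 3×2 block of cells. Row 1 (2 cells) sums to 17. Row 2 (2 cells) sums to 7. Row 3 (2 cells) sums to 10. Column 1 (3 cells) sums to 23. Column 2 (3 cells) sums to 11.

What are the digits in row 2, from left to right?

6 1

17 in 2 cells must be {8,9}; 23 in 3 cells must be {6,8,9}.
The 17 across and the 11 down share only 8, so (1,2) = 8.
The 7 across and the 23 down share only 6, so (2,1) = 6.
(2,2) = 7 − 6 = 1 completes the 7 across.
(3,2) = 11 − 9 = 2 completes the 11 down.
(1,1) = 17 − 8 = 9 completes the 17 across.
(3,1) = 10 − 2 = 8 completes the 10 across.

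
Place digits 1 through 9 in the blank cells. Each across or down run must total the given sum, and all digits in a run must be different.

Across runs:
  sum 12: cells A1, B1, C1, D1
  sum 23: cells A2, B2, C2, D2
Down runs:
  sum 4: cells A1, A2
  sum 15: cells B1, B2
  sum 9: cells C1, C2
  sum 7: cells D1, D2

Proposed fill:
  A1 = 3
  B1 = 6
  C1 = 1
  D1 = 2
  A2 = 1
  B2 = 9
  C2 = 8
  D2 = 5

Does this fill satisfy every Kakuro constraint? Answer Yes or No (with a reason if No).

Across: 3+6+1+2=12; 1+9+8+5=23. Down: 3+1=4; 6+9=15; 1+8=9; 2+5=7. No digit repeats within any run.

Yes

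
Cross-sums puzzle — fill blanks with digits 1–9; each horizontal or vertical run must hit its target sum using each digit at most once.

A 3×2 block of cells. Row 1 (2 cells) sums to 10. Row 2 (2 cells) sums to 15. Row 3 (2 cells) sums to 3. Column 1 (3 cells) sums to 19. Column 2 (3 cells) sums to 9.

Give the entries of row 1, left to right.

3 in 2 cells must be {1,2}.
The 15 across and the 9 down share only 6, so (2,2) = 6.
The 3 across and the 19 down share only 2, so (3,1) = 2.
(3,2) = 3 − 2 = 1 completes the 3 across.
(1,2) = 9 − 7 = 2 completes the 9 down.
(2,1) = 15 − 6 = 9 completes the 15 across.
(1,1) = 10 − 2 = 8 completes the 10 across.

8 2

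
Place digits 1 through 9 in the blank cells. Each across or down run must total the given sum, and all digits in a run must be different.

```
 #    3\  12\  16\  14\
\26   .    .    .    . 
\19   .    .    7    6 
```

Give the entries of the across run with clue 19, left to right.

1 5 7 6

3 in 2 cells must be {1,2}; 16 in 2 cells must be {7,9}.
Only 2 fits R1C1 under both its across sum 26 and down sum 3.
R1C3 = 16 − 7 = 9 completes the 16 down.
R1C4 = 14 − 6 = 8 completes the 14 down.
R2C1 = 3 − 2 = 1 completes the 3 down.
R2C2 = 19 − 14 = 5 completes the 19 across.
R1C2 = 26 − 19 = 7 completes the 26 across.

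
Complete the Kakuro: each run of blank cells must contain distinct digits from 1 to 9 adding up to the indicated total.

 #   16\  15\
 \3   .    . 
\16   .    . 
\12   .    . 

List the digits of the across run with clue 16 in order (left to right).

7 9

3 in 2 cells must be {1,2}; 16 in 2 cells must be {7,9}.
Nothing is forced directly, so branch on R1C1, whose candidates are 1 or 2. If R1C1 = 2: that forces R1C2 = 1, R2C1 = 9, after which R2C2 would have to be in {7} for the 16 across but in {5,6,8,9} for the 15 down — contradiction. So R1C1 = 1.
R1C2 = 3 − 1 = 2 completes the 3 across.
Nothing is forced directly, so branch on R2C1, whose candidates are 7 or 9. If R2C1 = 9: that forces R2C2 = 7, after which R3C1 would have to be in {3,4,5,7,8,9} for the 12 across but in {6} for the 16 down — contradiction. So R2C1 = 7.
R2C2 = 16 − 7 = 9 completes the 16 across.
R3C1 = 16 − 8 = 8 completes the 16 down.
R3C2 = 12 − 8 = 4 completes the 12 across.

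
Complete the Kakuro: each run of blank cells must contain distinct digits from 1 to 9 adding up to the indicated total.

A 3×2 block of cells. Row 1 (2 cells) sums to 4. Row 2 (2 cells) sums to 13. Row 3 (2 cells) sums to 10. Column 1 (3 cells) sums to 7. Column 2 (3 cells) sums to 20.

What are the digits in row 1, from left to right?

1 3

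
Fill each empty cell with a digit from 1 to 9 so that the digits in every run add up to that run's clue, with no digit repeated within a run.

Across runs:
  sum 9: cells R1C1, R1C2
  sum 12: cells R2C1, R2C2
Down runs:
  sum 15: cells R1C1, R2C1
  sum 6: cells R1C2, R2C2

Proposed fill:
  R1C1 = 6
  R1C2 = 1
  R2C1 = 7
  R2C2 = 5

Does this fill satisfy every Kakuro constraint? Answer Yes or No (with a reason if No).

No — the across run R1C1–R1C2 sums to 7, not 9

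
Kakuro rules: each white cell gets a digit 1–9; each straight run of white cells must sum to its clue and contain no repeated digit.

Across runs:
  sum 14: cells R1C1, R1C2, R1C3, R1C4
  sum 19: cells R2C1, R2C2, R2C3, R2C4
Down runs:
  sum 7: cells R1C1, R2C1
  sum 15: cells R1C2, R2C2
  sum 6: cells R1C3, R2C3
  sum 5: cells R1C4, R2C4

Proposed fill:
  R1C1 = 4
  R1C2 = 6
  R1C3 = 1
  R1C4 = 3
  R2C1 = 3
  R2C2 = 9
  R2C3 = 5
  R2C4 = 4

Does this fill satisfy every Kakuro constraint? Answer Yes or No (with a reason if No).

No — the down run R1C4–R2C4 sums to 7, not 5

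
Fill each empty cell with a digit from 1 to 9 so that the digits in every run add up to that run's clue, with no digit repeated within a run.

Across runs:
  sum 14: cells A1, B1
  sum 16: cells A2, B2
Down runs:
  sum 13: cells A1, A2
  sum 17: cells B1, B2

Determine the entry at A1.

16 in 2 cells must be {7,9}; 17 in 2 cells must be {8,9}.
The 16 across and the 17 down share only 9, so B2 = 9.
B1 = 17 − 9 = 8 completes the 17 down.
A2 = 16 − 9 = 7 completes the 16 across.
A1 = 14 − 8 = 6 completes the 14 across.

6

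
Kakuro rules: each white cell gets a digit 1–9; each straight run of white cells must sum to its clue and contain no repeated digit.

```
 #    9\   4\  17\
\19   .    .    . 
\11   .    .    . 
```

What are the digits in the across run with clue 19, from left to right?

7 3 9

4 in 2 cells must be {1,3}; 17 in 2 cells must be {8,9}.
The 19 across and the 4 down share only 3, so R1C2 = 3.
Given what's placed, R1C3 must be 9 to fit the 19 across and 17 down.
R2C2 = 4 − 3 = 1 completes the 4 down.
R2C3 = 17 − 9 = 8 completes the 17 down.
R1C1 = 19 − 12 = 7 completes the 19 across.
R2C1 = 11 − 9 = 2 completes the 11 across.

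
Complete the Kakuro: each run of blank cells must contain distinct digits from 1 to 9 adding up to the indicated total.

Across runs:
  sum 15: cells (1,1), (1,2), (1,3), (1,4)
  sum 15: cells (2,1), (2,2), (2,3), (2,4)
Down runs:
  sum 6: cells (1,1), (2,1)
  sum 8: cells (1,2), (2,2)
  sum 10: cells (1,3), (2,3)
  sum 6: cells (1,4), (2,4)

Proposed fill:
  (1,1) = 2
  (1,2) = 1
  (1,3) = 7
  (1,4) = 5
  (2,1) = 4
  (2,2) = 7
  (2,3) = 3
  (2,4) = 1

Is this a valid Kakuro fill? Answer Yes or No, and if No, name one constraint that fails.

Across: 2+1+7+5=15; 4+7+3+1=15. Down: 2+4=6; 1+7=8; 7+3=10; 5+1=6. No digit repeats within any run.

Yes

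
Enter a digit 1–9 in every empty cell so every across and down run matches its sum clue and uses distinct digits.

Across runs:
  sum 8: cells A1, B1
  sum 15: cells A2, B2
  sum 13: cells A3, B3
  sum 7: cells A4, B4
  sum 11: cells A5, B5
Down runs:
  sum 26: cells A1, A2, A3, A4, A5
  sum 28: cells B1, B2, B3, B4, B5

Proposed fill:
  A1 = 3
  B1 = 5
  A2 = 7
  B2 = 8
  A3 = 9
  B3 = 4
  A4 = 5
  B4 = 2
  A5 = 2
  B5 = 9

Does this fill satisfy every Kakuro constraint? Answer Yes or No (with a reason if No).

Across: 3+5=8; 7+8=15; 9+4=13; 5+2=7; 2+9=11. Down: 3+7+9+5+2=26; 5+8+4+2+9=28. No digit repeats within any run.

Yes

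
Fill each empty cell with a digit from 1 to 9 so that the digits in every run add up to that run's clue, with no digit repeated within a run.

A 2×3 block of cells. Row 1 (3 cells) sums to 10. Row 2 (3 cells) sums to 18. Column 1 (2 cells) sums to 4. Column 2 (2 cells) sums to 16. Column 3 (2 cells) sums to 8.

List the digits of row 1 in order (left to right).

4 in 2 cells must be {1,3}; 16 in 2 cells must be {7,9}.
The 10 across and the 16 down share only 7, so (1,2) = 7.
(2,2) = 16 − 7 = 9 completes the 16 down.
Given what's placed, (1,1) must be 1 to fit the 10 across and 4 down.
(1,3) = 10 − 8 = 2 completes the 10 across.
(2,1) = 4 − 1 = 3 completes the 4 down.
(2,3) = 18 − 12 = 6 completes the 18 across.

1 7 2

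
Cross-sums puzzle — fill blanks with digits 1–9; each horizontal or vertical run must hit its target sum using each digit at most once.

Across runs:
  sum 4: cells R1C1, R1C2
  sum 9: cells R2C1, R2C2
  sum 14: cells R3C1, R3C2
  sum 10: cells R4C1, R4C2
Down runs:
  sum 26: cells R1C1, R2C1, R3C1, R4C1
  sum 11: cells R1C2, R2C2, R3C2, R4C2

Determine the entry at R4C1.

4 in 2 cells must be {1,3}; 11 in 4 cells must be {1,2,3,5}.
Only 3 fits R1C1 under both its across sum 4 and down sum 26.
R1C2 = 4 − 3 = 1 completes the 4 across.
Given what's placed, R3C2 must be 5 to fit the 14 across and 11 down.
R3C1 = 14 − 5 = 9 completes the 14 across.
No cell is forced outright now. R2C1 can only be 6 or 8 (the digits allowed by both its 9 across and its 26 down). If R2C1 = 8: then R2C2 would have to be in {1} for the 9 across but in {2,3} for the 11 down — contradiction. So R2C1 = 6.
R2C2 = 9 − 6 = 3 completes the 9 across.
R4C1 = 26 − 18 = 8 completes the 26 down.

8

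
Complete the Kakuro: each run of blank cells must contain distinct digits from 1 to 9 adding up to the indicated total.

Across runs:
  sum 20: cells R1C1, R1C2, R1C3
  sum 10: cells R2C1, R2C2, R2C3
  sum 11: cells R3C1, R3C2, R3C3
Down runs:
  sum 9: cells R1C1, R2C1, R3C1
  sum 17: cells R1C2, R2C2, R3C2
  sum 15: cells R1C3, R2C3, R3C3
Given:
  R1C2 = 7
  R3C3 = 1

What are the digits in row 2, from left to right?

Nothing is forced directly, so branch on R2C3, whose candidates are 5 or 6. If R2C3 = 6: that forces R1C3 = 8, R2C2 = 1, after which R3C2 would have to be in {2,3,4,6,7,8} for the 11 across but in {9} for the 17 down — contradiction. So R2C3 = 5.
R1C3 = 15 − 6 = 9 completes the 15 down.
R1C1 = 20 − 16 = 4 completes the 20 across.
Nothing is forced directly, so branch on R2C1, whose candidates are 2 or 3. If R2C1 = 2: then R2C2 would have to be in {3} for the 10 across but in {1,2,4,6,8,9} for the 17 down — contradiction. So R2C1 = 3.
R2C2 = 10 − 8 = 2 completes the 10 across.
R3C1 = 9 − 7 = 2 completes the 9 down.
R3C2 = 11 − 3 = 8 completes the 11 across.

3, 2, 5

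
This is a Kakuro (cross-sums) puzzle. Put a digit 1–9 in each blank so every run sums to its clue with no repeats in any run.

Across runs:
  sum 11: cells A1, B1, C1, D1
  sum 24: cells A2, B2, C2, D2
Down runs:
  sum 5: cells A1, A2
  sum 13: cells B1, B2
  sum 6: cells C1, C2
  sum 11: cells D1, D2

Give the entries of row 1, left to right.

11 in 4 cells must be {1,2,3,5}.
Only 5 fits B1 under both its across sum 11 and down sum 13.
B2 = 13 − 5 = 8 completes the 13 down.
Nothing is forced directly, so branch on D1, whose candidates are 2 or 3. If D1 = 3: then D2 would have to be in {1,2,3,4,5,6,7,9} for the 24 across but in {8} for the 11 down — contradiction. So D1 = 2.
C1 = 1: the only remaining digit allowed by both the 11 across and the 6 down.
C2 = 6 − 1 = 5 completes the 6 down.
D2 = 11 − 2 = 9 completes the 11 down.
A1 = 11 − 8 = 3 completes the 11 across.

3 5 1 2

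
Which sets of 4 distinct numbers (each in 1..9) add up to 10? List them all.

4 distinct digits from 1–9 sum between 10 and 30.
Only one set works: {1,2,3,4}.

{1,2,3,4}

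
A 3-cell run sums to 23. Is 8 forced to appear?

The only way to make 23 from 3 distinct digits is {6,8,9}, which contains 8.

Yes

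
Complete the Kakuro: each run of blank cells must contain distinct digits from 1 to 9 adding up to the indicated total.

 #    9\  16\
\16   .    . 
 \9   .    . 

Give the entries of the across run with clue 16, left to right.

7 9

16 in 2 cells must be {7,9}.
The 16 across and the 9 down share only 7, so R1C1 = 7.
R1C2 = 16 − 7 = 9 completes the 16 across.
R2C1 = 9 − 7 = 2 completes the 9 down.
R2C2 = 9 − 2 = 7 completes the 9 across.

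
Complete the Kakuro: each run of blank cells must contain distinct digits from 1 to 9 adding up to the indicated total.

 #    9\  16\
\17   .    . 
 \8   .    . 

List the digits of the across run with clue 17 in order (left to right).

17 in 2 cells must be {8,9}; 16 in 2 cells must be {7,9}.
The 17 across and the 9 down share only 8, so R1C1 = 8.
R1C2 = 17 − 8 = 9 completes the 17 across.
R2C1 = 9 − 8 = 1 completes the 9 down.
R2C2 = 8 − 1 = 7 completes the 8 across.

8, 9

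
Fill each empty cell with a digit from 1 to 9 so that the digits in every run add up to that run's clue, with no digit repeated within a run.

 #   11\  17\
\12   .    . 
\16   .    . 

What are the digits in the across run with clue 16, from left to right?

16 in 2 cells must be {7,9}; 17 in 2 cells must be {8,9}.
The 16 across and the 17 down share only 9, so R2C2 = 9.
R1C2 = 17 − 9 = 8 completes the 17 down.
R2C1 = 16 − 9 = 7 completes the 16 across.
R1C1 = 12 − 8 = 4 completes the 12 across.

7 9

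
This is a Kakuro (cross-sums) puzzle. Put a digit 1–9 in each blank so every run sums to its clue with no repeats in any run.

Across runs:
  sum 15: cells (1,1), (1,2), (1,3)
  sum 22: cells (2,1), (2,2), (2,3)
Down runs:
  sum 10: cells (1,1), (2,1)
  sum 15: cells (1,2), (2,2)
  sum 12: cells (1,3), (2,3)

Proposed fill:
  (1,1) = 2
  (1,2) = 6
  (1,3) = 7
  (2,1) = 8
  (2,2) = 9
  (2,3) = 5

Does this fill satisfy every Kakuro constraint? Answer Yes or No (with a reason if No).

Across: 2+6+7=15; 8+9+5=22. Down: 2+8=10; 6+9=15; 7+5=12. No digit repeats within any run.

Yes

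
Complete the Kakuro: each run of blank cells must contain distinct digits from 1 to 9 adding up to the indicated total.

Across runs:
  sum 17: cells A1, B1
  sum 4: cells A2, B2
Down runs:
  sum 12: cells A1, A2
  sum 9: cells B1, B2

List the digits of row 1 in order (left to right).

9 8

17 in 2 cells must be {8,9}; 4 in 2 cells must be {1,3}.
The 17 across and the 9 down share only 8, so B1 = 8.
The 4 across and the 12 down share only 3, so A2 = 3.
B2 = 4 − 3 = 1 completes the 4 across.
A1 = 17 − 8 = 9 completes the 17 across.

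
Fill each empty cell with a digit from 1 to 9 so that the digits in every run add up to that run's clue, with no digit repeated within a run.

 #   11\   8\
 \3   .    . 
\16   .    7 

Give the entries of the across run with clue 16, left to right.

9, 7

3 in 2 cells must be {1,2}; 16 in 2 cells must be {7,9}.
The 3 across and the 11 down share only 2, so R1C1 = 2.
R1C2 = 3 − 2 = 1 completes the 3 across.
R2C1 = 16 − 7 = 9 completes the 16 across.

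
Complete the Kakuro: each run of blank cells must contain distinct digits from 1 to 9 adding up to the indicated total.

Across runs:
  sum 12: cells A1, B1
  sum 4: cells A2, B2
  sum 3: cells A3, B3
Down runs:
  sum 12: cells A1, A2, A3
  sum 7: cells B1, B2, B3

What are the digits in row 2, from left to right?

3 1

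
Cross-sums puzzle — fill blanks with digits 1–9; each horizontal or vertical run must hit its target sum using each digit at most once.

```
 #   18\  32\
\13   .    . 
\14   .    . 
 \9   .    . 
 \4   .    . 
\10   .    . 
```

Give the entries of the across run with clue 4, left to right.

1 3

4 in 2 cells must be {1,3}.
Only 3 fits R4C2 under both its across sum 4 and down sum 32.
R4C1 = 4 − 3 = 1 completes the 4 across.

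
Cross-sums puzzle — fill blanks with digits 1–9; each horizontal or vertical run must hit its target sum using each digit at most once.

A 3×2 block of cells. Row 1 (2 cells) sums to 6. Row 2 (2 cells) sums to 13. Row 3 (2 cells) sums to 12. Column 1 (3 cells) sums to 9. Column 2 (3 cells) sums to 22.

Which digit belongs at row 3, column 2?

The 6 across and the 22 down share only 5, so (1,2) = 5.
(1,1) = 6 − 5 = 1 completes the 6 across.
Nothing is forced directly, so branch on (2,1), whose candidates are 5 or 6. If (2,1) = 6: then (2,2) would have to be in {7} for the 13 across but in {8,9} for the 22 down — contradiction. So (2,1) = 5.
(2,2) = 13 − 5 = 8 completes the 13 across.
(3,1) = 9 − 6 = 3 completes the 9 down.
(3,2) = 12 − 3 = 9 completes the 12 across.

9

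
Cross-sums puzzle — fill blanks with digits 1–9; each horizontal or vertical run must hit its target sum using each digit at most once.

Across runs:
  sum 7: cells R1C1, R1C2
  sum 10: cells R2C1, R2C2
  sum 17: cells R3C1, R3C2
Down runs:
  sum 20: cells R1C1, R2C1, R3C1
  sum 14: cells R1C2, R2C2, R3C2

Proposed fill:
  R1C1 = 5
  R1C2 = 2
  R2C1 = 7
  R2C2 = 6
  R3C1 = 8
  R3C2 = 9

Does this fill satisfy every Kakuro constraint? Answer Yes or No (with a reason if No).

No — the down run R1C2–R3C2 sums to 17, not 14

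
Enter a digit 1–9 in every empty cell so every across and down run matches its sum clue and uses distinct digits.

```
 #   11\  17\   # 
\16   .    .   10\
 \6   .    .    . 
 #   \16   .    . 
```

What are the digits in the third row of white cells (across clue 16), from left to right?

16 in 2 cells must be {7,9}; 6 in 3 cells must be {1,2,3}.
Nothing is forced directly, so branch on R2C1, whose candidates are 2 or 3. If R2C1 = 3: then R1C1 would have to be in {7,9} for the 16 across but in {8} for the 11 down — contradiction. So R2C1 = 2.
R1C1 = 11 − 2 = 9 completes the 11 down.
R1C2 = 16 − 9 = 7 completes the 16 across.
R2C2 = 1: the only remaining digit allowed by both the 6 across and the 17 down.
R2C3 = 6 − 3 = 3 completes the 6 across.
R3C2 = 17 − 8 = 9 completes the 17 down.
R3C3 = 16 − 9 = 7 completes the 16 across.

9 7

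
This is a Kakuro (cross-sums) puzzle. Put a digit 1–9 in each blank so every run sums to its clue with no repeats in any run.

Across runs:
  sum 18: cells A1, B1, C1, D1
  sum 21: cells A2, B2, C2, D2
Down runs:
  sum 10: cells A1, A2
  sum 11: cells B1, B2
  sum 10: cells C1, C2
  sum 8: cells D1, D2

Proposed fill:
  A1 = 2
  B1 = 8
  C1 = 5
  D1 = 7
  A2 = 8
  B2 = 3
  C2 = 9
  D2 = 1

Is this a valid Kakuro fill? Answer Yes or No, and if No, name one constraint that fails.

No — the down run C1–C2 sums to 14, not 10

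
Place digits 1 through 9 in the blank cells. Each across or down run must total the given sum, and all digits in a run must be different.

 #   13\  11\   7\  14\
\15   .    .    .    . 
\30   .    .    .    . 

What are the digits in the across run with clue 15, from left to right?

30 in 4 cells must be {6,7,8,9}.
Only 6 fits R2C3 under both its across sum 30 and down sum 7.
R1C3 = 7 − 6 = 1 completes the 7 down.
Nothing is forced directly, so branch on R2C4, whose candidates are 8 or 9. If R2C4 = 8: that forces R1C4 = 6, R1C1 = 5, R1C2 = 3, after which R2C1 would have to be in {7,9} for the 30 across but in {8} for the 13 down — contradiction. So R2C4 = 9.
R1C4 = 14 − 9 = 5 completes the 14 down.
No cell is forced outright now. R2C1 can only be 7 or 8 (the digits allowed by both its 30 across and its 13 down). If R2C1 = 8: then R1C1 would have to be in {2,3,6,7} for the 15 across but in {5} for the 13 down — contradiction. So R2C1 = 7.
R1C1 = 13 − 7 = 6 completes the 13 down.
R1C2 = 15 − 12 = 3 completes the 15 across.

6, 3, 1, 5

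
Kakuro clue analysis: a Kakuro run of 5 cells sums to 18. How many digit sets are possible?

5 distinct digits from 1–9 sum between 15 and 35.
Enumerating: {1,2,3,4,8}, {1,2,3,5,7}, {1,2,4,5,6}.

3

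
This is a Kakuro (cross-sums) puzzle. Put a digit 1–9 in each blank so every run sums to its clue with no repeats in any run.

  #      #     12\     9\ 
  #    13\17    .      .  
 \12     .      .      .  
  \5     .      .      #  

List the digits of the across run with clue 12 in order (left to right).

17 in 2 cells must be {8,9}.
The 17 across and the 9 down share only 8, so R1C3 = 8.
R2C3 = 9 − 8 = 1 completes the 9 down.
Intersecting the 5 across with the 13 down forces R3C1 = 4.
R3C2 = 5 − 4 = 1 completes the 5 across.
R1C2 = 17 − 8 = 9 completes the 17 across.
R2C1 = 13 − 4 = 9 completes the 13 down.
R2C2 = 12 − 10 = 2 completes the 12 across.

9 2 1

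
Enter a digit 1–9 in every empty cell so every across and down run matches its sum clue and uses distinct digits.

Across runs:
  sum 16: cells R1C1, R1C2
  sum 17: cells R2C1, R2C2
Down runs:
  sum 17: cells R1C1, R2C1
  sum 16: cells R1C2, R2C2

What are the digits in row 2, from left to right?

16 in 2 cells must be {7,9}; 17 in 2 cells must be {8,9}.
The 16 across and the 17 down share only 9, so R1C1 = 9.
R1C2 = 16 − 9 = 7 completes the 16 across.
R2C1 = 17 − 9 = 8 completes the 17 down.
R2C2 = 17 − 8 = 9 completes the 17 across.

8 9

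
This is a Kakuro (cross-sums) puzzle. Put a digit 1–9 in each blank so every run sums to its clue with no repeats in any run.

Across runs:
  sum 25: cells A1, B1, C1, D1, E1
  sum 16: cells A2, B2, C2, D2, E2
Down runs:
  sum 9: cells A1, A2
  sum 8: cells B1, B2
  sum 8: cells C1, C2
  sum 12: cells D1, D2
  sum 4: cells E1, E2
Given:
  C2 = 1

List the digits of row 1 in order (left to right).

3 6 7 8 1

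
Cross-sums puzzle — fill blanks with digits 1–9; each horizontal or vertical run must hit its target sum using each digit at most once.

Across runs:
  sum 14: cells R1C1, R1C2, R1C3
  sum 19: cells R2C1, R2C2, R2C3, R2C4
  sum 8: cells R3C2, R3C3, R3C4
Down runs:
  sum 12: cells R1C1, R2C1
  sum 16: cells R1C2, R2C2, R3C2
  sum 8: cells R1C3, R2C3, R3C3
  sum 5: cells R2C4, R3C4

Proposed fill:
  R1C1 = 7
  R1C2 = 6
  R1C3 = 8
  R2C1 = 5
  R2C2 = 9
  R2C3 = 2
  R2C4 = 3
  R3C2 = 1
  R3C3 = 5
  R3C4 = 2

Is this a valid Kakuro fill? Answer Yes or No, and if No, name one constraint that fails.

No — the down run R1C3–R3C3 sums to 15, not 8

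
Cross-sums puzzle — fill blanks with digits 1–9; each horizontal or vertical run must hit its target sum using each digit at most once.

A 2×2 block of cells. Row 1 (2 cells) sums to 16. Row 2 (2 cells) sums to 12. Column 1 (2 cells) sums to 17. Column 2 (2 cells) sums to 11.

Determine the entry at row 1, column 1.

9

16 in 2 cells must be {7,9}; 17 in 2 cells must be {8,9}.
The 16 across and the 17 down share only 9, so (1,1) = 9.
(1,2) = 16 − 9 = 7 completes the 16 across.
(2,1) = 17 − 9 = 8 completes the 17 down.
(2,2) = 12 − 8 = 4 completes the 12 across.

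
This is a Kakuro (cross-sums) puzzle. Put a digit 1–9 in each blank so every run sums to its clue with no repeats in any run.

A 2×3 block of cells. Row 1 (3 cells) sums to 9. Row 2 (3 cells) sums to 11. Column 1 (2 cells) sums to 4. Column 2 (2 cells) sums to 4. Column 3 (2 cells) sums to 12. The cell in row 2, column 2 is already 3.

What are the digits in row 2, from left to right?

1, 3, 7

4 in 2 cells must be {1,3}.
(1,2) = 4 − 3 = 1 completes the 4 down.
Given what's placed, (2,1) must be 1 to fit the 11 across and 4 down.
(2,3) = 11 − 4 = 7 completes the 11 across.
(1,1) = 4 − 1 = 3 completes the 4 down.
(1,3) = 9 − 4 = 5 completes the 9 across.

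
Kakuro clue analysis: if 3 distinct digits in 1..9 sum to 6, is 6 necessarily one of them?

No

The only way to make 6 from 3 distinct digits is {1,2,3}, which does not contain 6.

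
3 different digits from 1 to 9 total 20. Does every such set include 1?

Counterexample: {3,8,9} sums to 20 without using 1.

No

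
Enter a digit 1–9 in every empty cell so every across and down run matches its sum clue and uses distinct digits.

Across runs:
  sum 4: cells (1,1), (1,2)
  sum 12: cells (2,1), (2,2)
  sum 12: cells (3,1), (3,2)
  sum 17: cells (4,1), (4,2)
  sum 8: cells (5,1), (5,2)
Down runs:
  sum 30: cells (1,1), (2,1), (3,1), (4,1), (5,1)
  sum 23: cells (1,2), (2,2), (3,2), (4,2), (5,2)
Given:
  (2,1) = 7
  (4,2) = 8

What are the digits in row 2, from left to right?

4 in 2 cells must be {1,3}; 17 in 2 cells must be {8,9}.
(2,2) = 12 − 7 = 5 completes the 12 across.

7 5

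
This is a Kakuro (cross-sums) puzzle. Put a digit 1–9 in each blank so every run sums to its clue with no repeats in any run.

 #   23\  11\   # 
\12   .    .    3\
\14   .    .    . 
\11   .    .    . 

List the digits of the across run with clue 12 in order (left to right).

9 3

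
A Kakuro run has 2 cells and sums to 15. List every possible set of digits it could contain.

2 distinct digits from 1–9 sum between 3 and 17.

{6,9}; {7,8}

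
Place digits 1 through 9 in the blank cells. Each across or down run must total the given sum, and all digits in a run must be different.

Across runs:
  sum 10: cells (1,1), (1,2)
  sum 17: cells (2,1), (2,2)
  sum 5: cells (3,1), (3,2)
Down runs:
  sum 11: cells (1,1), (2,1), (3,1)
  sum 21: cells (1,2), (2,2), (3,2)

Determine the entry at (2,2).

9

17 in 2 cells must be {8,9}.
The 17 across and the 11 down share only 8, so (2,1) = 8.
(2,2) = 17 − 8 = 9 completes the 17 across.
Given what's placed, (3,2) must be 4 to fit the 5 across and 21 down.
(1,2) = 21 − 13 = 8 completes the 21 down.
(3,1) = 5 − 4 = 1 completes the 5 across.
(1,1) = 10 − 8 = 2 completes the 10 across.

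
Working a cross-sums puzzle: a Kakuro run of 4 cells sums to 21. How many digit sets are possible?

4 distinct digits from 1–9 sum between 10 and 30.

11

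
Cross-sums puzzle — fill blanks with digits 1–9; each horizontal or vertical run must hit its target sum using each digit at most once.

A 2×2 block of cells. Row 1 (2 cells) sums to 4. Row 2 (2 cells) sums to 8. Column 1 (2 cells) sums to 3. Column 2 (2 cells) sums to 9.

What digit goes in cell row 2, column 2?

6

4 in 2 cells must be {1,3}; 3 in 2 cells must be {1,2}.
The 4 across and the 3 down share only 1, so (1,1) = 1.
(1,2) = 4 − 1 = 3 completes the 4 across.
(2,1) = 3 − 1 = 2 completes the 3 down.
(2,2) = 8 − 2 = 6 completes the 8 across.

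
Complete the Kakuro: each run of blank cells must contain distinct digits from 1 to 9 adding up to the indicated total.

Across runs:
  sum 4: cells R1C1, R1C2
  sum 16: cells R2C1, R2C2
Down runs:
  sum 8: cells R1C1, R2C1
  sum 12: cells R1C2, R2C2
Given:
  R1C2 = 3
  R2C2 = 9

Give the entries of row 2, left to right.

7 9

4 in 2 cells must be {1,3}; 16 in 2 cells must be {7,9}.
R1C1 = 4 − 3 = 1 completes the 4 across.
R2C1 = 16 − 9 = 7 completes the 16 across.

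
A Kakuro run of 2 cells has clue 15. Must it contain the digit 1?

Counterexample: {6,9} sums to 15 without using 1.

No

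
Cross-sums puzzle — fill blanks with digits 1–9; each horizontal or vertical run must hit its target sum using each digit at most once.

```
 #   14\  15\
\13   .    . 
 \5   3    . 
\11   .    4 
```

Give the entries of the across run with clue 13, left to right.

4 9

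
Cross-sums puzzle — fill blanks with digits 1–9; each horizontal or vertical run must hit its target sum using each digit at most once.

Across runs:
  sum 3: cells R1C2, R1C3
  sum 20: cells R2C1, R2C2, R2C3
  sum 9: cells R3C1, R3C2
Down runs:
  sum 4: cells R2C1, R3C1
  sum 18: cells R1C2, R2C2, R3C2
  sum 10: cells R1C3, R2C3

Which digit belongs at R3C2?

3 in 2 cells must be {1,2}; 4 in 2 cells must be {1,3}.
The 20 across and the 4 down share only 3, so R2C1 = 3.
R3C1 = 4 − 3 = 1 completes the 4 down.
R3C2 = 9 − 1 = 8 completes the 9 across.
R1C2 = 1: the only remaining digit allowed by both the 3 across and the 18 down.
R1C3 = 3 − 1 = 2 completes the 3 across.
R2C2 = 18 − 9 = 9 completes the 18 down.
R2C3 = 20 − 12 = 8 completes the 20 across.

8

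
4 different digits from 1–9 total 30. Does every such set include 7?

Yes

The only way to make 30 from 4 distinct digits is {6,7,8,9}, which contains 7.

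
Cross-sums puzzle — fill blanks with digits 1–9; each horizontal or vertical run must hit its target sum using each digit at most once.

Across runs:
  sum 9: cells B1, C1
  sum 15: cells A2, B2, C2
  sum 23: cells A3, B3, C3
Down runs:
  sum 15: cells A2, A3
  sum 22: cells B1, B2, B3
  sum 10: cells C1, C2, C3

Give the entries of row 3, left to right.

23 in 3 cells must be {6,8,9}.
Only 6 fits C3 under both its across sum 23 and down sum 10.
Nothing is forced directly, so branch on B3, whose candidates are 8 or 9. If B3 = 8: that forces B1 = 5, after which C1 would have to be in {4} for the 9 across but in {1,3} for the 10 down — contradiction. So B3 = 9.
A3 = 23 − 15 = 8 completes the 23 across.

8 9 6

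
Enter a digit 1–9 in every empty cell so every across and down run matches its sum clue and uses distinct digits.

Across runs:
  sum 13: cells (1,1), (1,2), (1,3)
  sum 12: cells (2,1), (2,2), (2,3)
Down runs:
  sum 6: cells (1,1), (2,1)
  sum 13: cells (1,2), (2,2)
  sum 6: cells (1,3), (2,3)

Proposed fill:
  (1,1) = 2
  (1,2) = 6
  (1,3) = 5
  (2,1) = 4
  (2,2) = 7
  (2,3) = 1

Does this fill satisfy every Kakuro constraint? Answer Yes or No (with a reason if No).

Across: 2+6+5=13; 4+7+1=12. Down: 2+4=6; 6+7=13; 5+1=6. No digit repeats within any run.

Yes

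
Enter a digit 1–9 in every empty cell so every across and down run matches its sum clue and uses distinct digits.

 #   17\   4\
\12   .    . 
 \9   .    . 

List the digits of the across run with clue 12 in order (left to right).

17 in 2 cells must be {8,9}; 4 in 2 cells must be {1,3}.
The 12 across and the 4 down share only 3, so R1C2 = 3.
The 9 across and the 17 down share only 8, so R2C1 = 8.
R2C2 = 9 − 8 = 1 completes the 9 across.
R1C1 = 12 − 3 = 9 completes the 12 across.

9 3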